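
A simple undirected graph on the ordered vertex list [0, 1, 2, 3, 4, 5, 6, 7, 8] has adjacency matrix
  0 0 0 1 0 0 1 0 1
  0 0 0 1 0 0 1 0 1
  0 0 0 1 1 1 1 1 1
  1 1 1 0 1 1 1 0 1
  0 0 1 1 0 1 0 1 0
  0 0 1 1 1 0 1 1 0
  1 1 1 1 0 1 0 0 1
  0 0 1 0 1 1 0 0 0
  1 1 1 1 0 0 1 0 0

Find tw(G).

3

A width-3 tree decomposition is:
Bags: B1 = {2, 3, 6, 8}  B2 = {2, 3, 5, 6}  B3 = {2, 3, 4, 5}  B4 = {0, 3, 6, 8}  B5 = {2, 4, 5, 7}  B6 = {1, 3, 6, 8}
Tree: B1–B2, B2–B3, B1–B4, B3–B5, B4–B6
Each bag holds 4 vertices, so the decomposition has width 3, which upper-bounds the treewidth. Conversely, {2, 3, 4, 5} is a clique of size 4, and the vertices of any clique must share a bag in every tree decomposition; so some bag has ≥ 4 vertices and tw(G) ≥ 3. Combining the bounds, tw(G) = 3.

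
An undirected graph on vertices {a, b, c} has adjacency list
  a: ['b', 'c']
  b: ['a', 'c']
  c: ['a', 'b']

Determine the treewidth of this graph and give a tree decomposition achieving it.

Treewidth 2.
One optimal decomposition is:
Bags: B1 = {a, b, c}
Tree: (single bag)

With just one bag of size 3, the width is 3 − 1 = 2, so tw(G) ≤ 2. On the other hand G contains the 3-clique {a, b, c}. A clique must lie in a single bag of any decomposition, so no decomposition can have width below 2. Hence tw(G) = 2 exactly.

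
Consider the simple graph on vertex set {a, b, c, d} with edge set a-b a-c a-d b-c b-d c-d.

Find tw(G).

A width-3 tree decomposition is:
Bags: B1 = {a, b, c, d}
Tree: (single bag)
With just one bag of size 4, the width is 4 − 1 = 3, so tw(G) ≤ 3. Conversely, {a, b, c, d} is a clique of size 4, and the vertices of any clique must share a bag in every tree decomposition; so some bag has ≥ 4 vertices and tw(G) ≥ 3. Combining the bounds, tw(G) = 3.

3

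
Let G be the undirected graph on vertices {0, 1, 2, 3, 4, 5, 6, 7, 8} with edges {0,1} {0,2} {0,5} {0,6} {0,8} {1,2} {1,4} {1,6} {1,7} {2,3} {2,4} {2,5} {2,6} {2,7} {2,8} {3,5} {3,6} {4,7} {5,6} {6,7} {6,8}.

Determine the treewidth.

3

A width-3 tree decomposition is:
Bags: B1 = {0, 2, 5, 6}  B2 = {0, 1, 2, 6}  B3 = {2, 3, 5, 6}  B4 = {1, 2, 6, 7}  B5 = {1, 2, 4, 7}  B6 = {0, 2, 6, 8}
Tree: B1–B2, B1–B3, B2–B4, B4–B5, B1–B6
Each bag holds 4 vertices, so the decomposition has width 3, which upper-bounds the treewidth. On the other hand G contains the 4-clique {1, 2, 4, 7}. A clique must lie in a single bag of any decomposition, so no decomposition can have width below 3. The upper and lower bounds meet at 3, so that is the treewidth.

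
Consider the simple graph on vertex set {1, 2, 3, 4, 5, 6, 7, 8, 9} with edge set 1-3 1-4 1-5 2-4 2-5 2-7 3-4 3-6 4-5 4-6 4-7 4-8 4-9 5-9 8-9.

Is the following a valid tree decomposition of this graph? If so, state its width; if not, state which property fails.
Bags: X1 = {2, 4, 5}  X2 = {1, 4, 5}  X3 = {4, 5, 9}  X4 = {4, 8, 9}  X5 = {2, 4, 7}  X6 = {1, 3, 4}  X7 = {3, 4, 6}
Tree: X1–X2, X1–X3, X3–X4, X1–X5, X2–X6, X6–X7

Yes; width 2.

Every vertex of G appears in some bag (union = {1, 2, 3, 4, 5, 6, 7, 8, 9}); every edge is covered by a bag; and for each vertex v the set of bags containing v is connected in the bag tree. The decomposition is therefore valid. The largest bag has 3 vertices, so the width is 2.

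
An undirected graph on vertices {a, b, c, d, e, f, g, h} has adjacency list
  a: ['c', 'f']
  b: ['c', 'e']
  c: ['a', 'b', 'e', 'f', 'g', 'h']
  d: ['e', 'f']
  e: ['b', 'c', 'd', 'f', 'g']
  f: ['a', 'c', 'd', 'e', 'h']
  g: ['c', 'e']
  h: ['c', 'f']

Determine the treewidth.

2

A width-2 tree decomposition is:
Bags: B1 = {a, c, f}  B2 = {c, f, h}  B3 = {c, e, f}  B4 = {b, c, e}  B5 = {d, e, f}  B6 = {c, e, g}
Tree: B1–B2, B1–B3, B3–B4, B3–B5, B4–B6
The largest bag has 3 vertices, giving width 2; this decomposition certifies tw(G) ≤ 2. For the lower bound, the 3 vertices {d, e, f} are pairwise adjacent, and any tree decomposition puts a clique entirely inside one bag — forcing width ≥ 2. Therefore the treewidth is 2.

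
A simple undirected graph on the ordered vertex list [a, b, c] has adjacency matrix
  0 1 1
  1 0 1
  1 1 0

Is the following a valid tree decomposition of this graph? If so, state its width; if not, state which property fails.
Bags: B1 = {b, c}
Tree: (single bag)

A tree decomposition must satisfy three properties: every vertex lies in some bag; for every edge, both endpoints lie together in some bag; and for every vertex, the bags containing it form a connected subtree. Here vertex a appears in no bag, so the decomposition is invalid.

No — vertex a appears in no bag.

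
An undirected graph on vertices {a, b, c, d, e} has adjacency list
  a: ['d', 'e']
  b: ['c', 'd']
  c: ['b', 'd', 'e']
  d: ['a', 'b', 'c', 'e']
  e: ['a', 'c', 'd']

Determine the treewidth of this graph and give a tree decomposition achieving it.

Treewidth 2.
One optimal decomposition is:
Bags: B1 = {a, d, e}  B2 = {c, d, e}  B3 = {b, c, d}
Tree: B1–B2, B2–B3

Every bag has size at most 3, so the width is 3 − 1 = 2 and tw(G) ≤ 2. On the other hand G contains the 3-clique {c, d, e}. A clique must lie in a single bag of any decomposition, so no decomposition can have width below 2. Hence tw(G) = 2 exactly.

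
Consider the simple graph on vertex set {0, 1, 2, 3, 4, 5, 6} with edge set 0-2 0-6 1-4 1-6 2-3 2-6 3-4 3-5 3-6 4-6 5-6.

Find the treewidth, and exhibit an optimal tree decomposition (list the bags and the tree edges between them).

Treewidth 2.
One such decomposition:
Bags: B1 = {2, 3, 6}  B2 = {3, 4, 6}  B3 = {0, 2, 6}  B4 = {1, 4, 6}  B5 = {3, 5, 6}
Tree: B1–B2, B1–B3, B2–B4, B2–B5

Each bag holds 3 vertices, so the decomposition has width 2, which upper-bounds the treewidth. On the other hand G contains the 3-clique {0, 2, 6}. A clique must lie in a single bag of any decomposition, so no decomposition can have width below 2. The upper and lower bounds meet at 2, so that is the treewidth.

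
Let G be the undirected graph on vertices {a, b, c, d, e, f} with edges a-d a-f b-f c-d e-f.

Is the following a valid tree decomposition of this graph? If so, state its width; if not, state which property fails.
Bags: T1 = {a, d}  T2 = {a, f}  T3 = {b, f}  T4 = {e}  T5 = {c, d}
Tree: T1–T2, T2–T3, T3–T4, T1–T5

A tree decomposition must satisfy three properties: every vertex lies in some bag; for every edge, both endpoints lie together in some bag; and for every vertex, the bags containing it form a connected subtree. Here edge (f,e) lies in no bag, so the decomposition is invalid.

No — edge (f,e) lies in no bag.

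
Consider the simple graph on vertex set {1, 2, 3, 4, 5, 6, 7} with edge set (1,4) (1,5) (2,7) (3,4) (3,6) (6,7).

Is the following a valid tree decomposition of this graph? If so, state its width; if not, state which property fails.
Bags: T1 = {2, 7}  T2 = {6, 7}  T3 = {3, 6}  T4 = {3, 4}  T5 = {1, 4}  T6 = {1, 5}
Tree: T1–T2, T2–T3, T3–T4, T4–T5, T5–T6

Yes; width 1.

Every vertex of G appears in some bag (union = {1, 2, 3, 4, 5, 6, 7}); every edge is covered by a bag; and for each vertex v the set of bags containing v is connected in the bag tree. The decomposition is therefore valid. The largest bag has 2 vertices, so the width is 1.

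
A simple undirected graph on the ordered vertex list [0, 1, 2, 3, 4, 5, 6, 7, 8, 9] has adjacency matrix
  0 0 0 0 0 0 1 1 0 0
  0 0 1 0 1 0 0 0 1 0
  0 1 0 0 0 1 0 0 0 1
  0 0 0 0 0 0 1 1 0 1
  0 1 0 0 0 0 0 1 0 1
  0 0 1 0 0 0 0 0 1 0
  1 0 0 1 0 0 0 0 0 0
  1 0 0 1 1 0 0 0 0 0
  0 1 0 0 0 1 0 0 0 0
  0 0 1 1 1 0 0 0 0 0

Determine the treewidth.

A width-2 tree decomposition is:
Bags: B1 = {0, 3, 6}  B2 = {0, 3, 7}  B3 = {3, 7, 9}  B4 = {4, 7, 9}  B5 = {2, 4, 9}  B6 = {1, 2, 4}  B7 = {1, 2, 5}  B8 = {1, 5, 8}
Tree: B1–B2, B2–B3, B3–B4, B4–B5, B5–B6, B6–B7, B7–B8
The largest bag has 3 vertices, giving width 2; this decomposition certifies tw(G) ≤ 2. Since 6–0–7–3–6 is a cycle in G, G is not acyclic. Forests are exactly the graphs of treewidth ≤ 1, so tw(G) ≥ 2. Therefore the treewidth is 2.

2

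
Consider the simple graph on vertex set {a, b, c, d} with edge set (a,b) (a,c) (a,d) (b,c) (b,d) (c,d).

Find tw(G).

A width-3 tree decomposition is:
Bags: B1 = {a, b, c, d}
Tree: (single bag)
A single bag containing all 4 vertices is trivially a valid decomposition of width 3. On the other hand G contains the 4-clique {a, b, c, d}. A clique must lie in a single bag of any decomposition, so no decomposition can have width below 3. Therefore the treewidth is 3.

3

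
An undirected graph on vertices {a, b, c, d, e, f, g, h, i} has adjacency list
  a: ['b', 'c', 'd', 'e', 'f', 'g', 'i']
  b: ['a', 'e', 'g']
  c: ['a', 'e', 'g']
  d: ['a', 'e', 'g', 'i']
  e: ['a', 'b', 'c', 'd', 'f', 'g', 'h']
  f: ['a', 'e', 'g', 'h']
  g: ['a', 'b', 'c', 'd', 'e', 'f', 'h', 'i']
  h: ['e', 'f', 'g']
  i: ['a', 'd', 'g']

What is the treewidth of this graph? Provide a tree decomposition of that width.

Treewidth 3.
One such decomposition:
Bags: B1 = {a, b, e, g}  B2 = {a, e, f, g}  B3 = {a, c, e, g}  B4 = {a, d, e, g}  B5 = {e, f, g, h}  B6 = {a, d, g, i}
Tree: B1–B2, B1–B3, B1–B4, B2–B5, B4–B6

The largest bag has 4 vertices, giving width 3; this decomposition certifies tw(G) ≤ 3. On the other hand G contains the 4-clique {e, f, g, h}. A clique must lie in a single bag of any decomposition, so no decomposition can have width below 3. Hence tw(G) = 3 exactly.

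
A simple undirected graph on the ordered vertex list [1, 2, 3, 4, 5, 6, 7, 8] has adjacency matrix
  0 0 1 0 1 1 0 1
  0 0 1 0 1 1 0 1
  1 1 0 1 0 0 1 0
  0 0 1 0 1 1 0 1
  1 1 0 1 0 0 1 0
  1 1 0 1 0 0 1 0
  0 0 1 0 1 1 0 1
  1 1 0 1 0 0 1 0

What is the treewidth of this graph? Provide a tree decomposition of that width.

Each bag holds 5 vertices, so the decomposition has width 4, which upper-bounds the treewidth. For the lower bound: the 5 vertex sets {4,5}, {1,3}, {6,7}, {2}, {8} are disjoint, each induces a connected subgraph, and every pair is joined by at least one edge of G. Contracting each set to a single vertex therefore yields K_{5} as a minor, and since treewidth is minor-monotone, tw(G) ≥ tw(K_{5}) = 4. The upper and lower bounds meet at 4, so that is the treewidth.

Treewidth 4.
One such decomposition:
Bags: B1 = {1, 2, 4, 5, 7}  B2 = {1, 2, 3, 4, 7}  B3 = {1, 2, 4, 6, 7}  B4 = {1, 2, 4, 7, 8}
Tree: B1–B2, B2–B3, B3–B4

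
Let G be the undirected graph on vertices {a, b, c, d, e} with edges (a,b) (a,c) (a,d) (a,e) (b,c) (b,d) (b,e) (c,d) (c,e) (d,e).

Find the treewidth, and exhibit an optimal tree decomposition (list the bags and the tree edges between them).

Treewidth 4.
One such decomposition:
Bags: B1 = {a, b, c, d, e}
Tree: (single bag)

With just one bag of size 5, the width is 5 − 1 = 4, so tw(G) ≤ 4. For the lower bound, the 5 vertices {a, b, c, d, e} are pairwise adjacent, and any tree decomposition puts a clique entirely inside one bag — forcing width ≥ 4. Therefore the treewidth is 4.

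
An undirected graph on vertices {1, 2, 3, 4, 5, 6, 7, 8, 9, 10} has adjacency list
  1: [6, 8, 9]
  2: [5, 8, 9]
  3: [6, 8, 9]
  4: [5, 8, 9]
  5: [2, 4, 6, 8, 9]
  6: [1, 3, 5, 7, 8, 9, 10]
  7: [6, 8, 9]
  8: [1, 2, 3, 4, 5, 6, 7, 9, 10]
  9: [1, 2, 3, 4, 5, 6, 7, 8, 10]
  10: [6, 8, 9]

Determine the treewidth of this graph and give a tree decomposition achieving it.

Treewidth 3.
One such decomposition:
Bags: B1 = {2, 5, 8, 9}  B2 = {4, 5, 8, 9}  B3 = {5, 6, 8, 9}  B4 = {6, 8, 9, 10}  B5 = {1, 6, 8, 9}  B6 = {3, 6, 8, 9}  B7 = {6, 7, 8, 9}
Tree: B1–B2, B1–B3, B3–B4, B3–B5, B5–B6, B6–B7

The largest bag has 4 vertices, giving width 3; this decomposition certifies tw(G) ≤ 3. On the other hand G contains the 4-clique {2, 5, 8, 9}. A clique must lie in a single bag of any decomposition, so no decomposition can have width below 3. Therefore the treewidth is 3.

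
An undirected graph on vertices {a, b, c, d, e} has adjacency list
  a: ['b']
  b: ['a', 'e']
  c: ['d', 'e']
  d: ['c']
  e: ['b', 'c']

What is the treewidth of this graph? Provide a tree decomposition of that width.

Every bag has size at most 2, so the width is 2 − 1 = 1 and tw(G) ≤ 1. Since G has at least one edge (e.g. d–c), it is not an edgeless graph, so tw(G) ≥ 1. Combining the bounds, tw(G) = 1.

Treewidth 1.
One optimal decomposition is:
Bags: B1 = {c, d}  B2 = {c, e}  B3 = {b, e}  B4 = {a, b}
Tree: B1–B2, B2–B3, B3–B4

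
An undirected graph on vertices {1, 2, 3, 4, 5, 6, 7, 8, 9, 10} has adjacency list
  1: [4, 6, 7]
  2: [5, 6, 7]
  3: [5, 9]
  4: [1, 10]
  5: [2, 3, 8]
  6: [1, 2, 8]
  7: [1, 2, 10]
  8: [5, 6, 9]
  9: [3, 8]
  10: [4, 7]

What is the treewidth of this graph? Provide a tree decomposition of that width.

Every bag has size at most 3, so the width is 3 − 1 = 2 and tw(G) ≤ 2. For the lower bound, G contains the cycle 3–9–8–5–3, so G is not a forest; only forests have treewidth ≤ 1, hence tw(G) ≥ 2. Therefore the treewidth is 2.

Treewidth 2.
One optimal decomposition is:
Bags: B1 = {3, 5, 9}  B2 = {5, 8, 9}  B3 = {2, 5, 8}  B4 = {2, 6, 8}  B5 = {2, 6, 7}  B6 = {1, 6, 7}  B7 = {1, 7, 10}  B8 = {1, 4, 10}
Tree: B1–B2, B2–B3, B3–B4, B4–B5, B5–B6, B6–B7, B7–B8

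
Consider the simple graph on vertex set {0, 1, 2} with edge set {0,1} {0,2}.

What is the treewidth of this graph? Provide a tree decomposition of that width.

Treewidth 1.
One optimal decomposition is:
Bags: B1 = {0, 2}  B2 = {0, 1}
Tree: B1–B2

The largest bag has 2 vertices, giving width 1; this decomposition certifies tw(G) ≤ 1. G has an edge, so its treewidth is at least 1. Hence tw(G) = 1 exactly.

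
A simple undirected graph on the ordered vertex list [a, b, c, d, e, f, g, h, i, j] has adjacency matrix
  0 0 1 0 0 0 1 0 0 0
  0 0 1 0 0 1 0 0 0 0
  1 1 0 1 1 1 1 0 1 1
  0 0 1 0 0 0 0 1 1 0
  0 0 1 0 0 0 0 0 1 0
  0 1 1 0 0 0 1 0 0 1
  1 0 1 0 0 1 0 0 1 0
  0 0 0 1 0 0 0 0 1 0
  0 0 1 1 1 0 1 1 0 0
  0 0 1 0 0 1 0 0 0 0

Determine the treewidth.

A width-2 tree decomposition is:
Bags: B1 = {c, d, i}  B2 = {c, g, i}  B3 = {c, f, g}  B4 = {d, h, i}  B5 = {c, f, j}  B6 = {b, c, f}  B7 = {c, e, i}  B8 = {a, c, g}
Tree: B1–B2, B2–B3, B1–B4, B3–B5, B3–B6, B1–B7, B2–B8
Every bag has size at most 3, so the width is 3 − 1 = 2 and tw(G) ≤ 2. On the other hand G contains the 3-clique {d, h, i}. A clique must lie in a single bag of any decomposition, so no decomposition can have width below 2. Hence tw(G) = 2 exactly.

2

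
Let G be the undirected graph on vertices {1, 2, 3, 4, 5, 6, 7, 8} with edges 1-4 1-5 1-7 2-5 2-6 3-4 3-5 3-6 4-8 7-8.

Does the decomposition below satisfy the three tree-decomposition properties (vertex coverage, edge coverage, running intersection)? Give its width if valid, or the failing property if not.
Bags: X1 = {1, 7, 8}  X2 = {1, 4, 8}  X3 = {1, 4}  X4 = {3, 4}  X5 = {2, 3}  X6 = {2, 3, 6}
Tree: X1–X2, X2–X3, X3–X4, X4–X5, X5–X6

No — vertex 5 appears in no bag.

A tree decomposition must satisfy three properties: every vertex lies in some bag; for every edge, both endpoints lie together in some bag; and for every vertex, the bags containing it form a connected subtree. Here vertex 5 appears in no bag, so the decomposition is invalid.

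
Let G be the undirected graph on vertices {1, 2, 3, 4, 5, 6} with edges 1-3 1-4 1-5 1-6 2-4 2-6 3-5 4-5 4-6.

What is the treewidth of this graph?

A width-2 tree decomposition is:
Bags: B1 = {1, 4, 6}  B2 = {1, 4, 5}  B3 = {1, 3, 5}  B4 = {2, 4, 6}
Tree: B1–B2, B2–B3, B1–B4
The largest bag has 3 vertices, giving width 2; this decomposition certifies tw(G) ≤ 2. For the lower bound, the 3 vertices {1, 3, 5} are pairwise adjacent, and any tree decomposition puts a clique entirely inside one bag — forcing width ≥ 2. Hence tw(G) = 2 exactly.

2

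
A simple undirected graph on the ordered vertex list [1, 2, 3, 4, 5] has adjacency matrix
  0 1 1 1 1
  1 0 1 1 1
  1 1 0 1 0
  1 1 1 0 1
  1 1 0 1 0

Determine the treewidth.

3

A width-3 tree decomposition is:
Bags: B1 = {1, 2, 4, 5}  B2 = {1, 2, 3, 4}
Tree: B1–B2
Every bag has size at most 4, so the width is 4 − 1 = 3 and tw(G) ≤ 3. Conversely, {1, 2, 3, 4} is a clique of size 4, and the vertices of any clique must share a bag in every tree decomposition; so some bag has ≥ 4 vertices and tw(G) ≥ 3. Hence tw(G) = 3 exactly.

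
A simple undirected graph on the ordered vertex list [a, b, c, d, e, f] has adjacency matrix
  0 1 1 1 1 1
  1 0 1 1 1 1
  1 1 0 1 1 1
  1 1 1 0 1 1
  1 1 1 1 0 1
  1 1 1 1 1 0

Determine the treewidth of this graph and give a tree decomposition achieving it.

A single bag containing all 6 vertices is trivially a valid decomposition of width 5. Conversely, {a, b, c, d, e, f} is a clique of size 6, and the vertices of any clique must share a bag in every tree decomposition; so some bag has ≥ 6 vertices and tw(G) ≥ 5. Combining the bounds, tw(G) = 5.

Treewidth 5.
One such decomposition:
Bags: B1 = {a, b, c, d, e, f}
Tree: (single bag)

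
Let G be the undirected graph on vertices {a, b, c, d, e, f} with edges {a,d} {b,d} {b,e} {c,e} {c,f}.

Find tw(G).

A width-1 tree decomposition is:
Bags: B1 = {a, d}  B2 = {b, d}  B3 = {b, e}  B4 = {c, e}  B5 = {c, f}
Tree: B1–B2, B2–B3, B3–B4, B4–B5
Each bag holds 2 vertices, so the decomposition has width 1, which upper-bounds the treewidth. G has an edge, so its treewidth is at least 1. Combining the bounds, tw(G) = 1.

1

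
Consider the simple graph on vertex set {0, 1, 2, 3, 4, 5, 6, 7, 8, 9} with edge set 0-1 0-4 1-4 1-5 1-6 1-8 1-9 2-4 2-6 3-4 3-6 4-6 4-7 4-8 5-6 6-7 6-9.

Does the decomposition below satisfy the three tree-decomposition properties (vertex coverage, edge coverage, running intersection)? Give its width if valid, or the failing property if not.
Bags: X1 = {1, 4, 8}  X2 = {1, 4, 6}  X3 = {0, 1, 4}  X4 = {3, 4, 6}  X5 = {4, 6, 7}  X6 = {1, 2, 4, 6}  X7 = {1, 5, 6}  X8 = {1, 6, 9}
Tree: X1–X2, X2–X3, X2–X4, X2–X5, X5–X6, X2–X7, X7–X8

No — bags containing vertex 1 are not connected in the tree.

A tree decomposition must satisfy three properties: every vertex lies in some bag; for every edge, both endpoints lie together in some bag; and for every vertex, the bags containing it form a connected subtree. Here bags containing vertex 1 are not connected in the tree, so the decomposition is invalid.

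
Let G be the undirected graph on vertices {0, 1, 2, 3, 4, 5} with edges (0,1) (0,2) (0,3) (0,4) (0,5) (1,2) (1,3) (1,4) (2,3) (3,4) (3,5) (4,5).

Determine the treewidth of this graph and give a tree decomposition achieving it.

Each bag holds 4 vertices, so the decomposition has width 3, which upper-bounds the treewidth. For the lower bound, the 4 vertices {0, 1, 2, 3} are pairwise adjacent, and any tree decomposition puts a clique entirely inside one bag — forcing width ≥ 3. Therefore the treewidth is 3.

Treewidth 3.
One such decomposition:
Bags: B1 = {0, 3, 4, 5}  B2 = {0, 1, 3, 4}  B3 = {0, 1, 2, 3}
Tree: B1–B2, B2–B3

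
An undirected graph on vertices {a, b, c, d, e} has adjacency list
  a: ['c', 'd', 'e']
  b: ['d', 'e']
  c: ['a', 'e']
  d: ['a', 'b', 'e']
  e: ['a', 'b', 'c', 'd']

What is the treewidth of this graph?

2

A width-2 tree decomposition is:
Bags: B1 = {b, d, e}  B2 = {a, d, e}  B3 = {a, c, e}
Tree: B1–B2, B2–B3
Each bag holds 3 vertices, so the decomposition has width 2, which upper-bounds the treewidth. On the other hand G contains the 3-clique {a, d, e}. A clique must lie in a single bag of any decomposition, so no decomposition can have width below 2. Combining the bounds, tw(G) = 2.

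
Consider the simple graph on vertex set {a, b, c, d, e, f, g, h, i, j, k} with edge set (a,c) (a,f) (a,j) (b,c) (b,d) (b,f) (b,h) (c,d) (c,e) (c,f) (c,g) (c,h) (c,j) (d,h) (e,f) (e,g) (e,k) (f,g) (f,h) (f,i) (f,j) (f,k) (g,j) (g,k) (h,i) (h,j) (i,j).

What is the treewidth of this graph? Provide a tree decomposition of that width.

Every bag has size at most 4, so the width is 4 − 1 = 3 and tw(G) ≤ 3. On the other hand G contains the 4-clique {b, c, d, h}. A clique must lie in a single bag of any decomposition, so no decomposition can have width below 3. Hence tw(G) = 3 exactly.

Treewidth 3.
Bags: B1 = {a, c, f, j}  B2 = {c, f, g, j}  B3 = {c, e, f, g}  B4 = {c, f, h, j}  B5 = {e, f, g, k}  B6 = {b, c, f, h}  B7 = {f, h, i, j}  B8 = {b, c, d, h}
Tree: B1–B2, B2–B3, B1–B4, B3–B5, B4–B6, B4–B7, B6–B8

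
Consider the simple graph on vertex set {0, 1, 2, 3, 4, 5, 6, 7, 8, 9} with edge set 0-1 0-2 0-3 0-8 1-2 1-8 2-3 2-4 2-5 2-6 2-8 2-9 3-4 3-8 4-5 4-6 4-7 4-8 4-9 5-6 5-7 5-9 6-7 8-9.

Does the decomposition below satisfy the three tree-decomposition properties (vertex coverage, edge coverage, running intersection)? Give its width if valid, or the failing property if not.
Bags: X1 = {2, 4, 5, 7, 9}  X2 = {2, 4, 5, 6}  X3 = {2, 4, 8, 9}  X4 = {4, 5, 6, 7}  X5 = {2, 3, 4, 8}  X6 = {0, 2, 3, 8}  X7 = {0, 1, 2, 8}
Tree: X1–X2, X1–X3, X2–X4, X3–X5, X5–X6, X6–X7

A tree decomposition must satisfy three properties: every vertex lies in some bag; for every edge, both endpoints lie together in some bag; and for every vertex, the bags containing it form a connected subtree. Here bags containing vertex 7 are not connected in the tree, so the decomposition is invalid.

No — bags containing vertex 7 are not connected in the tree.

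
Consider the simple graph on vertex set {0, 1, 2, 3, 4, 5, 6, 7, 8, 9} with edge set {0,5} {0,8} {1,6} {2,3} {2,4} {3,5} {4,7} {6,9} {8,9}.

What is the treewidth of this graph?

A width-1 tree decomposition is:
Bags: B1 = {1, 6}  B2 = {6, 9}  B3 = {8, 9}  B4 = {0, 8}  B5 = {0, 5}  B6 = {3, 5}  B7 = {2, 3}  B8 = {2, 4}  B9 = {4, 7}
Tree: B1–B2, B2–B3, B3–B4, B4–B5, B5–B6, B6–B7, B7–B8, B8–B9
Each bag holds 2 vertices, so the decomposition has width 1, which upper-bounds the treewidth. G has an edge, so its treewidth is at least 1. Combining the bounds, tw(G) = 1.

1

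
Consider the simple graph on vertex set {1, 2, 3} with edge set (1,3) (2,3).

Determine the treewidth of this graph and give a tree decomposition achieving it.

Treewidth 1.
One optimal decomposition is:
Bags: B1 = {1, 3}  B2 = {2, 3}
Tree: B1–B2

The largest bag has 2 vertices, giving width 1; this decomposition certifies tw(G) ≤ 1. Since G has at least one edge (e.g. 3–1), it is not an edgeless graph, so tw(G) ≥ 1. Combining the bounds, tw(G) = 1.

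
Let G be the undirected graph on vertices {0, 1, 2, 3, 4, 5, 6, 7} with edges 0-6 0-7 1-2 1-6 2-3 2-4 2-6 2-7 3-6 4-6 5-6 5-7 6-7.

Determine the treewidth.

A width-2 tree decomposition is:
Bags: B1 = {2, 6, 7}  B2 = {0, 6, 7}  B3 = {5, 6, 7}  B4 = {2, 4, 6}  B5 = {1, 2, 6}  B6 = {2, 3, 6}
Tree: B1–B2, B1–B3, B1–B4, B4–B5, B1–B6
Every bag has size at most 3, so the width is 3 − 1 = 2 and tw(G) ≤ 2. Conversely, {0, 6, 7} is a clique of size 3, and the vertices of any clique must share a bag in every tree decomposition; so some bag has ≥ 3 vertices and tw(G) ≥ 2. Therefore the treewidth is 2.

2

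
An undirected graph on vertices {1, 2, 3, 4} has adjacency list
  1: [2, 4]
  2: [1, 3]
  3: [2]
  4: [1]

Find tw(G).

1

A width-1 tree decomposition is:
Bags: B1 = {2, 3}  B2 = {1, 2}  B3 = {1, 4}
Tree: B1–B2, B2–B3
The largest bag has 2 vertices, giving width 1; this decomposition certifies tw(G) ≤ 1. G has an edge, so its treewidth is at least 1. Combining the bounds, tw(G) = 1.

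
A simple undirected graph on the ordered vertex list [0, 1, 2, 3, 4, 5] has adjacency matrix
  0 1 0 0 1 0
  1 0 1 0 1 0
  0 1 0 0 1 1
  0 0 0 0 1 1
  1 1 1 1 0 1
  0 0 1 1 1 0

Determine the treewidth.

2

A width-2 tree decomposition is:
Bags: B1 = {2, 4, 5}  B2 = {1, 2, 4}  B3 = {0, 1, 4}  B4 = {3, 4, 5}
Tree: B1–B2, B2–B3, B1–B4
The largest bag has 3 vertices, giving width 2; this decomposition certifies tw(G) ≤ 2. On the other hand G contains the 3-clique {0, 1, 4}. A clique must lie in a single bag of any decomposition, so no decomposition can have width below 2. Combining the bounds, tw(G) = 2.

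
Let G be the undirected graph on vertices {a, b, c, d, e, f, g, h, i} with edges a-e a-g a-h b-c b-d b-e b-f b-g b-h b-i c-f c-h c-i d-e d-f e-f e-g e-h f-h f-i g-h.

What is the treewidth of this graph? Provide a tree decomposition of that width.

Treewidth 3.
Bags: B1 = {b, c, f, h}  B2 = {b, e, f, h}  B3 = {b, d, e, f}  B4 = {b, e, g, h}  B5 = {a, e, g, h}  B6 = {b, c, f, i}
Tree: B1–B2, B2–B3, B2–B4, B4–B5, B1–B6

Each bag holds 4 vertices, so the decomposition has width 3, which upper-bounds the treewidth. Conversely, {a, e, g, h} is a clique of size 4, and the vertices of any clique must share a bag in every tree decomposition; so some bag has ≥ 4 vertices and tw(G) ≥ 3. Hence tw(G) = 3 exactly.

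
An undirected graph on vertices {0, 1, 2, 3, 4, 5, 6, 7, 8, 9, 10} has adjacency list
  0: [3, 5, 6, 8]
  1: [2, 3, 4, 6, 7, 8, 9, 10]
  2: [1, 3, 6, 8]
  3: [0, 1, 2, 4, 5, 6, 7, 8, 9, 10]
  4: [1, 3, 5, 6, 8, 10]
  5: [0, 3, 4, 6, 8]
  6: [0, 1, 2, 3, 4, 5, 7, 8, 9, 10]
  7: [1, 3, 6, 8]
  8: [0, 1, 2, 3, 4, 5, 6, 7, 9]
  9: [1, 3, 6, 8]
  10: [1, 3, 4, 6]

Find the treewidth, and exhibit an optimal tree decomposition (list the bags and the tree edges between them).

Every bag has size at most 5, so the width is 5 − 1 = 4 and tw(G) ≤ 4. For the lower bound, the 5 vertices {0, 3, 5, 6, 8} are pairwise adjacent, and any tree decomposition puts a clique entirely inside one bag — forcing width ≥ 4. Hence tw(G) = 4 exactly.

Treewidth 4.
Bags: B1 = {1, 3, 4, 6, 8}  B2 = {1, 3, 6, 7, 8}  B3 = {3, 4, 5, 6, 8}  B4 = {1, 3, 6, 8, 9}  B5 = {1, 2, 3, 6, 8}  B6 = {0, 3, 5, 6, 8}  B7 = {1, 3, 4, 6, 10}
Tree: B1–B2, B1–B3, B2–B4, B4–B5, B3–B6, B1–B7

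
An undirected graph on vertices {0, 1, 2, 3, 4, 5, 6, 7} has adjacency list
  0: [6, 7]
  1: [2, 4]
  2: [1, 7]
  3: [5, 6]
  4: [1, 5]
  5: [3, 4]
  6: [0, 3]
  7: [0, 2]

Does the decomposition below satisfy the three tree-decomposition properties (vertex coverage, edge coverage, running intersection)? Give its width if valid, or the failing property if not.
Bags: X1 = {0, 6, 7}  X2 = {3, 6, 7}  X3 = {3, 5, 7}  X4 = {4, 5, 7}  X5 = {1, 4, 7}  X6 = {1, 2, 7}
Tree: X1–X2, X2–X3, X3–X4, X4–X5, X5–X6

Yes; width 2.

Every vertex of G appears in some bag (union = {0, 1, 2, 3, 4, 5, 6, 7}); every edge is covered by a bag; and for each vertex v the set of bags containing v is connected in the bag tree. The decomposition is therefore valid. The largest bag has 3 vertices, so the width is 2.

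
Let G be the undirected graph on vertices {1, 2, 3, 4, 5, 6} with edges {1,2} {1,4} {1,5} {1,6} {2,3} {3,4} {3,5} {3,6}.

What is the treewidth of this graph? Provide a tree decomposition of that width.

Treewidth 2.
One such decomposition:
Bags: B1 = {1, 2, 3}  B2 = {1, 3, 4}  B3 = {1, 3, 5}  B4 = {1, 3, 6}
Tree: B1–B2, B2–B3, B3–B4

Every bag has size at most 3, so the width is 3 − 1 = 2 and tw(G) ≤ 2. The edges 1–2–3–4–1 form a cycle, so G is not a tree and its treewidth is at least 2. The upper and lower bounds meet at 2, so that is the treewidth.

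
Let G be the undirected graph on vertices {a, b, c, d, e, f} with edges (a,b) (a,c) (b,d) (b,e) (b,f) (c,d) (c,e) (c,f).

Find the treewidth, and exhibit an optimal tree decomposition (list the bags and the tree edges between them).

Treewidth 2.
One such decomposition:
Bags: B1 = {a, b, c}  B2 = {b, c, d}  B3 = {b, c, f}  B4 = {b, c, e}
Tree: B1–B2, B2–B3, B3–B4

Every bag has size at most 3, so the width is 3 − 1 = 2 and tw(G) ≤ 2. Since b–a–c–d–b is a cycle in G, G is not acyclic. Forests are exactly the graphs of treewidth ≤ 1, so tw(G) ≥ 2. The upper and lower bounds meet at 2, so that is the treewidth.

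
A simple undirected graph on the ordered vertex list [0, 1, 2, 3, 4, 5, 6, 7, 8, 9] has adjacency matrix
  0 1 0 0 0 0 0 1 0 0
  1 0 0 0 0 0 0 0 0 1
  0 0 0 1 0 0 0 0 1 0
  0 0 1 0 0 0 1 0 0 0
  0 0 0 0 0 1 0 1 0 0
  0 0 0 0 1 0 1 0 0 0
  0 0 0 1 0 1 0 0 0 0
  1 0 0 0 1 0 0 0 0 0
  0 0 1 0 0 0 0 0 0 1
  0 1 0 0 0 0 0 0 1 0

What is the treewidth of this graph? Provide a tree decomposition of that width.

Every bag has size at most 3, so the width is 3 − 1 = 2 and tw(G) ≤ 2. For the lower bound, G contains the cycle 1–0–7–4–5–6–3–2–8–9–1, so G is not a forest; only forests have treewidth ≤ 1, hence tw(G) ≥ 2. Combining the bounds, tw(G) = 2.

Treewidth 2.
One optimal decomposition is:
Bags: B1 = {0, 1, 7}  B2 = {1, 4, 7}  B3 = {1, 4, 5}  B4 = {1, 5, 6}  B5 = {1, 3, 6}  B6 = {1, 2, 3}  B7 = {1, 2, 8}  B8 = {1, 8, 9}
Tree: B1–B2, B2–B3, B3–B4, B4–B5, B5–B6, B6–B7, B7–B8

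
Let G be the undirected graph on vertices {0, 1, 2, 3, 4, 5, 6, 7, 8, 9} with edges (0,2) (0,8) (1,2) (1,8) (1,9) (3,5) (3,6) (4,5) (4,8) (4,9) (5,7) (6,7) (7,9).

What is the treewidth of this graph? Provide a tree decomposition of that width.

Treewidth 2.
One such decomposition:
Bags: B1 = {0, 2, 8}  B2 = {1, 2, 8}  B3 = {1, 4, 8}  B4 = {1, 4, 9}  B5 = {4, 5, 9}  B6 = {5, 7, 9}  B7 = {3, 5, 7}  B8 = {3, 6, 7}
Tree: B1–B2, B2–B3, B3–B4, B4–B5, B5–B6, B6–B7, B7–B8

Each bag holds 3 vertices, so the decomposition has width 2, which upper-bounds the treewidth. The edges 0–2–1–8–0 form a cycle, so G is not a tree and its treewidth is at least 2. Hence tw(G) = 2 exactly.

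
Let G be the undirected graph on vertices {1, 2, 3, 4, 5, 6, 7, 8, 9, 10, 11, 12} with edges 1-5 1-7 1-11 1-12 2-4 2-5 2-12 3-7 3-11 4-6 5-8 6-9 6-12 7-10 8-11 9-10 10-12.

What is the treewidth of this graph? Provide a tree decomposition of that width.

Each bag holds 4 vertices, so the decomposition has width 3, which upper-bounds the treewidth. For the lower bound: the 4 vertex sets {3,8,11}, {5}, {1}, {2,7,10,12} are disjoint, each induces a connected subgraph, and every pair is joined by at least one edge of G. Contracting each set to a single vertex therefore yields K_{4} as a minor, and since treewidth is minor-monotone, tw(G) ≥ tw(K_{4}) = 3. Therefore the treewidth is 3.

Treewidth 3.
One optimal decomposition is:
Bags: B1 = {3, 5, 8, 11}  B2 = {1, 3, 5, 11}  B3 = {1, 3, 5, 7}  B4 = {1, 2, 5, 7}  B5 = {1, 2, 7, 12}  B6 = {2, 7, 10, 12}  B7 = {2, 4, 10, 12}  B8 = {4, 6, 10, 12}  B9 = {4, 6, 9, 10}
Tree: B1–B2, B2–B3, B3–B4, B4–B5, B5–B6, B6–B7, B7–B8, B8–B9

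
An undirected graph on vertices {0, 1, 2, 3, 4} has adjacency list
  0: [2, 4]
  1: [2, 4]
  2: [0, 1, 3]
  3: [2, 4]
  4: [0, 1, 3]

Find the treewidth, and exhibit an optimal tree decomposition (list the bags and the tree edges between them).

The largest bag has 3 vertices, giving width 2; this decomposition certifies tw(G) ≤ 2. For the lower bound, G contains the cycle 2–0–4–1–2, so G is not a forest; only forests have treewidth ≤ 1, hence tw(G) ≥ 2. Combining the bounds, tw(G) = 2.

Treewidth 2.
Bags: B1 = {0, 2, 4}  B2 = {1, 2, 4}  B3 = {2, 3, 4}
Tree: B1–B2, B2–B3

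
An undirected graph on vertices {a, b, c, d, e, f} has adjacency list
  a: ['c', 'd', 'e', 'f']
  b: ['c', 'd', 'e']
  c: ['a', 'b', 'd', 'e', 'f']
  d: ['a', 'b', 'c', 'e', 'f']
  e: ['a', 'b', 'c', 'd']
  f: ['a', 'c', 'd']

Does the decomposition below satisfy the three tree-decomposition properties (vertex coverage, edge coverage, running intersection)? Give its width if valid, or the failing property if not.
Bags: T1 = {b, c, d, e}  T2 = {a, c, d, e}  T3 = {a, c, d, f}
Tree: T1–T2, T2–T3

Vertex coverage: the bags together contain {a, b, c, d, e, f}, the full vertex set. Edge coverage: each edge of G has both endpoints in at least one bag. Running intersection: for every vertex, the bags containing it form a connected subtree. All three properties hold, so this is a valid tree decomposition of width max|bag| − 1 = 3, and hence tw(G) ≤ 3.

Yes; width 3.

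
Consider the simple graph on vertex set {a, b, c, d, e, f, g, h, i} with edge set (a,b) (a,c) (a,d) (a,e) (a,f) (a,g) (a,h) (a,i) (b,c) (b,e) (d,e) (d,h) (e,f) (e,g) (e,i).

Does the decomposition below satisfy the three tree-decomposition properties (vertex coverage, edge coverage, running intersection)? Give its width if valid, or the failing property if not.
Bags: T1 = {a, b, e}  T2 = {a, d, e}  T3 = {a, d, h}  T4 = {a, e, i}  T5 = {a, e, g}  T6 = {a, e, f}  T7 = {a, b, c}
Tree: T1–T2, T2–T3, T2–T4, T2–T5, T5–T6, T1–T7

Yes; width 2.

Vertex coverage: the bags together contain {a, b, c, d, e, f, g, h, i}, the full vertex set. Edge coverage: each edge of G has both endpoints in at least one bag. Running intersection: for every vertex, the bags containing it form a connected subtree. All three properties hold, so this is a valid tree decomposition of width max|bag| − 1 = 2, and hence tw(G) ≤ 2.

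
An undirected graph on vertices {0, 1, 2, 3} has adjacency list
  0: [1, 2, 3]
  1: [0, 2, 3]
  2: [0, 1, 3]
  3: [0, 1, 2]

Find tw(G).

A width-3 tree decomposition is:
Bags: B1 = {0, 1, 2, 3}
Tree: (single bag)
With just one bag of size 4, the width is 4 − 1 = 3, so tw(G) ≤ 3. For the lower bound, the 4 vertices {0, 1, 2, 3} are pairwise adjacent, and any tree decomposition puts a clique entirely inside one bag — forcing width ≥ 3. The upper and lower bounds meet at 3, so that is the treewidth.

3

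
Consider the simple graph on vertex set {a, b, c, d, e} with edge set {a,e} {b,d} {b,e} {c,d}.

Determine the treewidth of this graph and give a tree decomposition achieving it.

Treewidth 1.
Bags: B1 = {a, e}  B2 = {b, e}  B3 = {b, d}  B4 = {c, d}
Tree: B1–B2, B2–B3, B3–B4

Each bag holds 2 vertices, so the decomposition has width 1, which upper-bounds the treewidth. G has an edge, so its treewidth is at least 1. Hence tw(G) = 1 exactly.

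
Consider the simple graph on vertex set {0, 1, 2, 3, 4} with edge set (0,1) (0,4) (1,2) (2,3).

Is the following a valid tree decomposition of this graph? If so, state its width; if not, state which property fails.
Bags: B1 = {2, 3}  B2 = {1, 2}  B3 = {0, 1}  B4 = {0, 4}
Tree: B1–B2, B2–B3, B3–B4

Yes; width 1.

Checking the three conditions: (i) the bags cover all of {0, 1, 2, 3, 4}; (ii) for each edge, some bag contains both endpoints; (iii) the bags containing any fixed vertex form a subtree. All hold, so the decomposition is valid with width 2 − 1 = 1.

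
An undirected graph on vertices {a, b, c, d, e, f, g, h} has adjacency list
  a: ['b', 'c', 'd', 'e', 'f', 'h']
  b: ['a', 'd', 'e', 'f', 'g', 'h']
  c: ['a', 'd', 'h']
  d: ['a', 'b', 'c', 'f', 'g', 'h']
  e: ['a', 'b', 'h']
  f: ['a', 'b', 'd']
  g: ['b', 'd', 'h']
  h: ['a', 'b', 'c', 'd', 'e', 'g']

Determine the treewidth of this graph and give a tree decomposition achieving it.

The largest bag has 4 vertices, giving width 3; this decomposition certifies tw(G) ≤ 3. Conversely, {b, d, g, h} is a clique of size 4, and the vertices of any clique must share a bag in every tree decomposition; so some bag has ≥ 4 vertices and tw(G) ≥ 3. Hence tw(G) = 3 exactly.

Treewidth 3.
One such decomposition:
Bags: B1 = {a, b, d, h}  B2 = {a, b, d, f}  B3 = {b, d, g, h}  B4 = {a, c, d, h}  B5 = {a, b, e, h}
Tree: B1–B2, B1–B3, B1–B4, B1–B5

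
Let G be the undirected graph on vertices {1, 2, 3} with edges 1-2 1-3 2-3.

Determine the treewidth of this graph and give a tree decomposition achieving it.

Treewidth 2.
One optimal decomposition is:
Bags: B1 = {1, 2, 3}
Tree: (single bag)

A single bag containing all 3 vertices is trivially a valid decomposition of width 2. For the lower bound, the 3 vertices {1, 2, 3} are pairwise adjacent, and any tree decomposition puts a clique entirely inside one bag — forcing width ≥ 2. Therefore the treewidth is 2.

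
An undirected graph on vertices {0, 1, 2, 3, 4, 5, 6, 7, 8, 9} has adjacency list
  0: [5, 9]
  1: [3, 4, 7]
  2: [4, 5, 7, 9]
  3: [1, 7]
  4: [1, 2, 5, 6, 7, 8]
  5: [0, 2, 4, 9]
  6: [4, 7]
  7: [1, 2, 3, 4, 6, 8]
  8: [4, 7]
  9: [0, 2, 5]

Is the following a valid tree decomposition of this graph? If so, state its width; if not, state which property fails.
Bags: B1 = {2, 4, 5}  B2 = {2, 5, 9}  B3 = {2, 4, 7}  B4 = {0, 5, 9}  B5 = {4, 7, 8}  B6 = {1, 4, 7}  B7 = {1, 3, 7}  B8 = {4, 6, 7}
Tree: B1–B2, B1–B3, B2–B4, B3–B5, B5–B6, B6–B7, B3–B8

Vertex coverage: the bags together contain {0, 1, 2, 3, 4, 5, 6, 7, 8, 9}, the full vertex set. Edge coverage: each edge of G has both endpoints in at least one bag. Running intersection: for every vertex, the bags containing it form a connected subtree. All three properties hold, so this is a valid tree decomposition of width max|bag| − 1 = 2, and hence tw(G) ≤ 2.

Yes; width 2.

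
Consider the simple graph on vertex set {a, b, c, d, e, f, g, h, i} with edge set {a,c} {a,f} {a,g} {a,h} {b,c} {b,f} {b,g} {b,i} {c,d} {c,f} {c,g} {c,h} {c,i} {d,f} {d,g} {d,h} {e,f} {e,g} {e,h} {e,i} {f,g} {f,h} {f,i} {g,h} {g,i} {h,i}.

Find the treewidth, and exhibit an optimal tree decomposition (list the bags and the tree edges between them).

Every bag has size at most 5, so the width is 5 − 1 = 4 and tw(G) ≤ 4. Conversely, {e, f, g, h, i} is a clique of size 5, and the vertices of any clique must share a bag in every tree decomposition; so some bag has ≥ 5 vertices and tw(G) ≥ 4. The upper and lower bounds meet at 4, so that is the treewidth.

Treewidth 4.
Bags: B1 = {a, c, f, g, h}  B2 = {c, f, g, h, i}  B3 = {e, f, g, h, i}  B4 = {b, c, f, g, i}  B5 = {c, d, f, g, h}
Tree: B1–B2, B2–B3, B2–B4, B2–B5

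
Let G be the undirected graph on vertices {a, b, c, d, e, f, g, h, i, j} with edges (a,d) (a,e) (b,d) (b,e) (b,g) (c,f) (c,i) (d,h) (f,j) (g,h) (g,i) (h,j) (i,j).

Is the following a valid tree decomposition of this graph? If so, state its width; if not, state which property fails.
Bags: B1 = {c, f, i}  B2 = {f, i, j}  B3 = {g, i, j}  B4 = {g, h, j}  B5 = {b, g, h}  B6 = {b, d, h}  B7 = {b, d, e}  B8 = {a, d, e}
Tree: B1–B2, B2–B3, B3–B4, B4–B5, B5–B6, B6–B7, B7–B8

Every vertex of G appears in some bag (union = {a, b, c, d, e, f, g, h, i, j}); every edge is covered by a bag; and for each vertex v the set of bags containing v is connected in the bag tree. The decomposition is therefore valid. The largest bag has 3 vertices, so the width is 2.

Yes; width 2.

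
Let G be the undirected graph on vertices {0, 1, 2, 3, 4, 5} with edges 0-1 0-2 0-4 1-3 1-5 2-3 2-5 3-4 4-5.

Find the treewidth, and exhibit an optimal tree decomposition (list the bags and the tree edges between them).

Each bag holds 4 vertices, so the decomposition has width 3, which upper-bounds the treewidth. For the lower bound: the 4 vertex sets {0,4}, {2,5}, {1}, {3} are disjoint, each induces a connected subgraph, and every pair is joined by at least one edge of G. Contracting each set to a single vertex therefore yields K_{4} as a minor, and since treewidth is minor-monotone, tw(G) ≥ tw(K_{4}) = 3. Hence tw(G) = 3 exactly.

Treewidth 3.
One such decomposition:
Bags: B1 = {0, 1, 2, 4}  B2 = {1, 2, 4, 5}  B3 = {1, 2, 3, 4}
Tree: B1–B2, B2–B3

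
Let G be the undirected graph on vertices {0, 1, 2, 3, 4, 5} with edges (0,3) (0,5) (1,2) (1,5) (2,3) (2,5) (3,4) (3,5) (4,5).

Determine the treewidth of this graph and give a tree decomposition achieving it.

Every bag has size at most 3, so the width is 3 − 1 = 2 and tw(G) ≤ 2. Conversely, {1, 2, 5} is a clique of size 3, and the vertices of any clique must share a bag in every tree decomposition; so some bag has ≥ 3 vertices and tw(G) ≥ 2. Hence tw(G) = 2 exactly.

Treewidth 2.
One such decomposition:
Bags: B1 = {2, 3, 5}  B2 = {0, 3, 5}  B3 = {1, 2, 5}  B4 = {3, 4, 5}
Tree: B1–B2, B1–B3, B2–B4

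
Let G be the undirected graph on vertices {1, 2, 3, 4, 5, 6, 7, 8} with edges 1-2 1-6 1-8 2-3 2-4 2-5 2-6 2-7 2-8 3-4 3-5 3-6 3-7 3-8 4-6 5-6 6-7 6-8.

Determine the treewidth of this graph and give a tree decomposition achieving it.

The largest bag has 4 vertices, giving width 3; this decomposition certifies tw(G) ≤ 3. On the other hand G contains the 4-clique {1, 2, 6, 8}. A clique must lie in a single bag of any decomposition, so no decomposition can have width below 3. Combining the bounds, tw(G) = 3.

Treewidth 3.
One such decomposition:
Bags: B1 = {2, 3, 4, 6}  B2 = {2, 3, 6, 7}  B3 = {2, 3, 5, 6}  B4 = {2, 3, 6, 8}  B5 = {1, 2, 6, 8}
Tree: B1–B2, B2–B3, B2–B4, B4–B5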